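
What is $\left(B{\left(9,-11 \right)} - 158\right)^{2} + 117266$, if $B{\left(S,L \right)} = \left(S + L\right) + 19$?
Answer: $137147$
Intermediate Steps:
$B{\left(S,L \right)} = 19 + L + S$ ($B{\left(S,L \right)} = \left(L + S\right) + 19 = 19 + L + S$)
$\left(B{\left(9,-11 \right)} - 158\right)^{2} + 117266 = \left(\left(19 - 11 + 9\right) - 158\right)^{2} + 117266 = \left(17 - 158\right)^{2} + 117266 = \left(-141\right)^{2} + 117266 = 19881 + 117266 = 137147$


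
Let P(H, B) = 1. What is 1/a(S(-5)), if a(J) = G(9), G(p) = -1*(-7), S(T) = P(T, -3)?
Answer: 1/7 ≈ 0.14286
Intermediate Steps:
S(T) = 1
G(p) = 7
a(J) = 7
1/a(S(-5)) = 1/7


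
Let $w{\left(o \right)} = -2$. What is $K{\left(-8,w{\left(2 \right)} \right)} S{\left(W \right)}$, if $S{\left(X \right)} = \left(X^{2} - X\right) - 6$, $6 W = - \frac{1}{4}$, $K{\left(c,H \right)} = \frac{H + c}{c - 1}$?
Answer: $- \frac{17155}{2592} \approx -6.6184$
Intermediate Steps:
$K{\left(c,H \right)} = \frac{H + c}{-1 + c}$
$W = - \frac{1}{24}$ ($W = \frac{\left(-1\right) \frac{1}{4}}{6} = \frac{1}{6} \left(- \frac{1}{4}\right) = - \frac{1}{24} \approx -0.041667$)
$S{\left(X \right)} = -6 + X^{2} - X$
$K{\left(-8,w{\left(2 \right)} \right)} S{\left(W \right)} = \frac{-2 - 8}{-1 - 8} \left(-6 + \left(- \frac{1}{24}\right)^{2} - - \frac{1}{24}\right) = \frac{1}{-9} \left(-10\right) \left(-6 + \frac{1}{576} + \frac{1}{24}\right) = \left(- \frac{1}{9}\right) \left(-10\right) \left(- \frac{3431}{576}\right) = \frac{10}{9} \left(- \frac{3431}{576}\right) = - \frac{17155}{2592}$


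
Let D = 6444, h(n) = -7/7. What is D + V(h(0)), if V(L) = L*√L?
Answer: 6444 - I ≈ 6444.0 - 1.0*I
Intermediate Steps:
h(n) = -1 (h(n) = -7*⅐ = -1)
V(L) = L^(3/2)
D + V(h(0)) = 6444 + (-1)^(3/2) = 6444 - I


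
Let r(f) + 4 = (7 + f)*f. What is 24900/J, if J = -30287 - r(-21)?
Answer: -24900/30577 ≈ -0.81434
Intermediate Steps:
r(f) = -4 + f*(7 + f) (r(f) = -4 + (7 + f)*f = -4 + f*(7 + f))
J = -30577 (J = -30287 - (-4 + (-21)² + 7*(-21)) = -30287 - (-4 + 441 - 147) = -30287 - 1*290 = -30287 - 290 = -30577)
24900/J = 24900/(-30577) = 24900*(-1/30577) = -24900/30577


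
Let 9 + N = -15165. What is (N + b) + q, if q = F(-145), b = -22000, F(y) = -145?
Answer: -37319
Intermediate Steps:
N = -15174 (N = -9 - 15165 = -15174)
q = -145
(N + b) + q = (-15174 - 22000) - 145 = -37174 - 145 = -37319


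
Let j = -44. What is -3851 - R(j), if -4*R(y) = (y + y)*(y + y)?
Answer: -1915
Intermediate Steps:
R(y) = -y² (R(y) = -(y + y)*(y + y)/4 = -2*y*2*y/4 = -y²)
-3851 - R(j) = -3851 - (-1)*(-44)² = -3851 - (-1)*1936 = -3851 - 1*(-1936) = -3851 + 1936 = -1915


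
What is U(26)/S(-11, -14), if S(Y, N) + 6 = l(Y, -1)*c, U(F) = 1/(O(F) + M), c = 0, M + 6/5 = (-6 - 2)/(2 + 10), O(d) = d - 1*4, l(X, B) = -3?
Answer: -5/604 ≈ -0.0082781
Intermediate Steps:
O(d) = -4 + d (O(d) = d - 4 = -4 + d)
M = -28/15 (M = -6/5 + (-6 - 2)/(2 + 10) = -6/5 - 8/12 = -6/5 - 8*1/12 = -6/5 - ⅔ = -28/15 ≈ -1.8667)
U(F) = 1/(-88/15 + F) (U(F) = 1/((-4 + F) - 28/15) = 1/(-88/15 + F))
S(Y, N) = -6 (S(Y, N) = -6 - 3*0 = -6 + 0 = -6)
U(26)/S(-11, -14) = (15/(-88 + 15*26))/(-6) = (15/(-88 + 390))*(-⅙) = (15/302)*(-⅙) = -5/604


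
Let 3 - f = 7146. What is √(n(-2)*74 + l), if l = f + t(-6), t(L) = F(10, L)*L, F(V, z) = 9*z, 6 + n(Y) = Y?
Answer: I*√7411 ≈ 86.087*I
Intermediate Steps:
n(Y) = -6 + Y
f = -7143 (f = 3 - 1*7146 = 3 - 7146 = -7143)
t(L) = 9*L² (t(L) = (9*L)*L = 9*L²)
l = -6819 (l = -7143 + 9*(-6)² = -7143 + 9*36 = -7143 + 324 = -6819)
√(n(-2)*74 + l) = √((-6 - 2)*74 - 6819) = √(-8*74 - 6819) = √(-592 - 6819) = √(-7411) = I*√7411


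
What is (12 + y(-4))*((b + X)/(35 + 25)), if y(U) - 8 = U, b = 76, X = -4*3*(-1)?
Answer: 352/15 ≈ 23.467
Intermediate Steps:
X = 12 (X = -12*(-1) = 12)
y(U) = 8 + U
(12 + y(-4))*((b + X)/(35 + 25)) = (12 + (8 - 4))*((76 + 12)/(35 + 25)) = (12 + 4)*(88/60) = 16*(88*(1/60)) = 16*(22/15) = 352/15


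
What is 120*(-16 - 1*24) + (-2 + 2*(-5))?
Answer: -4812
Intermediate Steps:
120*(-16 - 1*24) + (-2 + 2*(-5)) = 120*(-16 - 24) + (-2 - 10) = 120*(-40) - 12 = -4800 - 12 = -4812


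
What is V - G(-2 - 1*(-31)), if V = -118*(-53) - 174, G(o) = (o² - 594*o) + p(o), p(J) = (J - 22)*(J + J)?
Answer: 22059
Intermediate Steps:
p(J) = 2*J*(-22 + J) (p(J) = (-22 + J)*(2*J) = 2*J*(-22 + J))
G(o) = o² - 594*o + 2*o*(-22 + o) (G(o) = (o² - 594*o) + 2*o*(-22 + o) = o² - 594*o + 2*o*(-22 + o))
V = 6080 (V = 6254 - 174 = 6080)
V - G(-2 - 1*(-31)) = 6080 - (-2 - 1*(-31))*(-638 + 3*(-2 - 1*(-31))) = 6080 - (-2 + 31)*(-638 + 3*(-2 + 31)) = 6080 - 29*(-638 + 3*29) = 6080 - 29*(-638 + 87) = 6080 - 29*(-551) = 6080 - 1*(-15979) = 6080 + 15979 = 22059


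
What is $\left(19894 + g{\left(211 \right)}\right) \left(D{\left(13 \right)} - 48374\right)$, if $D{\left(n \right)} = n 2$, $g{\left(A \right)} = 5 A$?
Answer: $-1012842252$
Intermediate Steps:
$D{\left(n \right)} = 2 n$
$\left(19894 + g{\left(211 \right)}\right) \left(D{\left(13 \right)} - 48374\right) = \left(19894 + 5 \cdot 211\right) \left(2 \cdot 13 - 48374\right) = \left(19894 + 1055\right) \left(26 - 48374\right) = 20949 \left(-48348\right) = -1012842252$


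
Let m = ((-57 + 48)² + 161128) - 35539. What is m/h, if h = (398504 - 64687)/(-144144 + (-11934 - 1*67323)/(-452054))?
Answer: -4094378397931365/75451655059 ≈ -54265.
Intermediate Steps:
m = 125670 (m = ((-9)² + 161128) - 35539 = (81 + 161128) - 35539 = 161209 - 35539 = 125670)
h = -150903310118/65160792519 (h = 333817/(-144144 + (-11934 - 67323)*(-1/452054)) = 333817/(-144144 - 79257*(-1/452054)) = 333817/(-144144 + 79257/452054) = 333817/(-65160792519/452054) = 333817*(-452054/65160792519) = -150903310118/65160792519 ≈ -2.3159)
m/h = 125670/(-150903310118/65160792519) = 125670*(-65160792519/150903310118) = -4094378397931365/75451655059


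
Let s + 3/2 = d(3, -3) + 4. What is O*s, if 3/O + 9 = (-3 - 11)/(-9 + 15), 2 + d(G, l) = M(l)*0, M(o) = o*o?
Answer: -9/68 ≈ -0.13235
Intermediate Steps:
M(o) = o**2
d(G, l) = -2 (d(G, l) = -2 + l**2*0 = -2 + 0 = -2)
s = 1/2 (s = -3/2 + (-2 + 4) = -3/2 + 2 = 1/2 ≈ 0.50000)
O = -9/34 (O = 3/(-9 + (-3 - 11)/(-9 + 15)) = 3/(-9 - 14/6) = 3/(-9 - 14*1/6) = 3/(-9 - 7/3) = 3/(-34/3) = 3*(-3/34) = -9/34 ≈ -0.26471)
O*s = -9/34*1/2 = -9/68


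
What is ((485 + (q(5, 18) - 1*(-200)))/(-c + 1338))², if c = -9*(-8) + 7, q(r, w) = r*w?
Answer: 600625/1585081 ≈ 0.37892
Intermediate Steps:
c = 79 (c = 72 + 7 = 79)
((485 + (q(5, 18) - 1*(-200)))/(-c + 1338))² = ((485 + (5*18 - 1*(-200)))/(-1*79 + 1338))² = ((485 + (90 + 200))/(-79 + 1338))² = ((485 + 290)/1259)² = (775*(1/1259))² = (775/1259)² = 600625/1585081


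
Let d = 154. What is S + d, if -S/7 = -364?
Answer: 2702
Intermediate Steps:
S = 2548 (S = -7*(-364) = 2548)
S + d = 2548 + 154 = 2702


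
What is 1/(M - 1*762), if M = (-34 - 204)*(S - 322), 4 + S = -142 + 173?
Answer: 1/69448 ≈ 1.4399e-5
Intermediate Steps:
S = 27 (S = -4 + (-142 + 173) = -4 + 31 = 27)
M = 70210 (M = (-34 - 204)*(27 - 322) = -238*(-295) = 70210)
1/(M - 1*762) = 1/(70210 - 1*762) = 1/(70210 - 762) = 1/69448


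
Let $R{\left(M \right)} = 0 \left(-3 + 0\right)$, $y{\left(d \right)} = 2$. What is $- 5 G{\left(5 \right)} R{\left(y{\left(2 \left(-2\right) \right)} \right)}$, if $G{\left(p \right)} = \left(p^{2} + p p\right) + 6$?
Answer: $0$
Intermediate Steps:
$G{\left(p \right)} = 6 + 2 p^{2}$ ($G{\left(p \right)} = \left(p^{2} + p^{2}\right) + 6 = 2 p^{2} + 6 = 6 + 2 p^{2}$)
$R{\left(M \right)} = 0$ ($R{\left(M \right)} = 0 \left(-3\right) = 0$)
$- 5 G{\left(5 \right)} R{\left(y{\left(2 \left(-2\right) \right)} \right)} = - 5 \left(6 + 2 \cdot 5^{2}\right) 0 = - 5 \left(6 + 2 \cdot 25\right) 0 = - 5 \left(6 + 50\right) 0 = \left(-5\right) 56 \cdot 0 = \left(-280\right) 0 = 0$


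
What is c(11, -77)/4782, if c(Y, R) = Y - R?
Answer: 44/2391 ≈ 0.018402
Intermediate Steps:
c(11, -77)/4782 = (11 - 1*(-77))/4782 = (11 + 77)*(1/4782) = 88*(1/4782) = 44/2391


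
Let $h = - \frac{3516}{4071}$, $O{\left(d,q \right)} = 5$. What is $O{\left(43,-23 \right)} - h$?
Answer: $\frac{7957}{1357} \approx 5.8637$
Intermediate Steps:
$h = - \frac{1172}{1357}$ ($h = \left(-3516\right) \frac{1}{4071} = - \frac{1172}{1357} \approx -0.86367$)
$O{\left(43,-23 \right)} - h = 5 - - \frac{1172}{1357} = 5 + \frac{1172}{1357} = \frac{7957}{1357}$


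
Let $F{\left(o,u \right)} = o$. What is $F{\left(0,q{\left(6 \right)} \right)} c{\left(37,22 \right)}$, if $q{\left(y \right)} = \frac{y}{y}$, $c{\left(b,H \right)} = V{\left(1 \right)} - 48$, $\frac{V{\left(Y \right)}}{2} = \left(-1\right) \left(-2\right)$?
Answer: $0$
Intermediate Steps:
$V{\left(Y \right)} = 4$ ($V{\left(Y \right)} = 2 \left(\left(-1\right) \left(-2\right)\right) = 2 \cdot 2 = 4$)
$c{\left(b,H \right)} = -44$ ($c{\left(b,H \right)} = 4 - 48 = -44$)
$q{\left(y \right)} = 1$
$F{\left(0,q{\left(6 \right)} \right)} c{\left(37,22 \right)} = 0 \left(-44\right) = 0$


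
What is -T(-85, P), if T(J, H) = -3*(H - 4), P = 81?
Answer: 231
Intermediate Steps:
T(J, H) = 12 - 3*H (T(J, H) = -3*(-4 + H) = 12 - 3*H)
-T(-85, P) = -(12 - 3*81) = -(12 - 243) = -1*(-231) = 231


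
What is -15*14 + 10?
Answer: -200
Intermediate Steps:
-15*14 + 10 = -210 + 10 = -200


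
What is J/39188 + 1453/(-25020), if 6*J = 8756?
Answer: -5106911/245120940 ≈ -0.020834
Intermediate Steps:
J = 4378/3 (J = (⅙)*8756 = 4378/3 ≈ 1459.3)
J/39188 + 1453/(-25020) = (4378/3)/39188 + 1453/(-25020) = (4378/3)*(1/39188) + 1453*(-1/25020) = 2189/58782 - 1453/25020 = -5106911/245120940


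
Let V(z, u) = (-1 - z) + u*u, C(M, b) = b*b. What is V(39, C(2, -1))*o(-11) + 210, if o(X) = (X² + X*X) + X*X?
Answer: -13947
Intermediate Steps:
C(M, b) = b²
o(X) = 3*X² (o(X) = (X² + X²) + X² = 2*X² + X² = 3*X²)
V(z, u) = -1 + u² - z (V(z, u) = (-1 - z) + u² = -1 + u² - z)
V(39, C(2, -1))*o(-11) + 210 = (-1 + ((-1)²)² - 1*39)*(3*(-11)²) + 210 = (-1 + 1² - 39)*(3*121) + 210 = (-1 + 1 - 39)*363 + 210 = -39*363 + 210 = -14157 + 210 = -13947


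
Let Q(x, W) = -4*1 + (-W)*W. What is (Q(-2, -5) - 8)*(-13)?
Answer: 481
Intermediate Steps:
Q(x, W) = -4 - W**2
(Q(-2, -5) - 8)*(-13) = ((-4 - 1*(-5)**2) - 8)*(-13) = ((-4 - 1*25) - 8)*(-13) = ((-4 - 25) - 8)*(-13) = (-29 - 8)*(-13) = -37*(-13) = 481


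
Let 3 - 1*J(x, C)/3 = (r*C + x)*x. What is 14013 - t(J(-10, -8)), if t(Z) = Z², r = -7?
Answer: -1915308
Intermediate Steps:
J(x, C) = 9 - 3*x*(x - 7*C) (J(x, C) = 9 - 3*(-7*C + x)*x = 9 - 3*(x - 7*C)*x = 9 - 3*x*(x - 7*C))
14013 - t(J(-10, -8)) = 14013 - (9 - 3*(-10)² + 21*(-8)*(-10))² = 14013 - (9 - 3*100 + 1680)² = 14013 - (9 - 300 + 1680)² = 14013 - 1*1389² = 14013 - 1*1929321 = 14013 - 1929321 = -1915308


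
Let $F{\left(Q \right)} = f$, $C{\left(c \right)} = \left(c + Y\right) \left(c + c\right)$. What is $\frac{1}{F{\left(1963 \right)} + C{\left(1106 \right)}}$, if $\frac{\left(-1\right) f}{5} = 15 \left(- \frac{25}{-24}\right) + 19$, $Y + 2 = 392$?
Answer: $\frac{8}{26471831} \approx 3.0221 \cdot 10^{-7}$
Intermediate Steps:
$Y = 390$ ($Y = -2 + 392 = 390$)
$f = - \frac{1385}{8}$ ($f = - 5 \left(15 \left(- \frac{25}{-24}\right) + 19\right) = - 5 \left(15 \left(\left(-25\right) \left(- \frac{1}{24}\right)\right) + 19\right) = - 5 \left(15 \cdot \frac{25}{24} + 19\right) = - 5 \left(\frac{125}{8} + 19\right) = \left(-5\right) \frac{277}{8} = - \frac{1385}{8} \approx -173.13$)
$C{\left(c \right)} = 2 c \left(390 + c\right)$ ($C{\left(c \right)} = \left(c + 390\right) \left(c + c\right) = \left(390 + c\right) 2 c = 2 c \left(390 + c\right)$)
$F{\left(Q \right)} = - \frac{1385}{8}$
$\frac{1}{F{\left(1963 \right)} + C{\left(1106 \right)}} = \frac{1}{- \frac{1385}{8} + 2 \cdot 1106 \left(390 + 1106\right)} = \frac{1}{- \frac{1385}{8} + 2 \cdot 1106 \cdot 1496} = \frac{1}{- \frac{1385}{8} + 3309152} = \frac{1}{\frac{26471831}{8}} = \frac{8}{26471831}$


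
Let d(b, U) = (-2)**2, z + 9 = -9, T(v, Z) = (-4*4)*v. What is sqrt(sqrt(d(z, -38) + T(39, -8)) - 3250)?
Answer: sqrt(-3250 + 2*I*sqrt(155)) ≈ 0.2184 + 57.009*I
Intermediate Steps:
T(v, Z) = -16*v
z = -18 (z = -9 - 9 = -18)
d(b, U) = 4
sqrt(sqrt(d(z, -38) + T(39, -8)) - 3250) = sqrt(sqrt(4 - 16*39) - 3250) = sqrt(sqrt(4 - 624) - 3250) = sqrt(sqrt(-620) - 3250) = sqrt(2*I*sqrt(155) - 3250) = sqrt(-3250 + 2*I*sqrt(155))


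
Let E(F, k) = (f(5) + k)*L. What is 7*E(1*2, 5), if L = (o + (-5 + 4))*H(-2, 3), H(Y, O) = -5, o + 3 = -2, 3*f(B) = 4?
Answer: 1330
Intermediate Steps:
f(B) = 4/3 (f(B) = (1/3)*4 = 4/3)
o = -5 (o = -3 - 2 = -5)
L = 30 (L = (-5 + (-5 + 4))*(-5) = (-5 - 1)*(-5) = -6*(-5) = 30)
E(F, k) = 40 + 30*k (E(F, k) = (4/3 + k)*30 = 40 + 30*k)
7*E(1*2, 5) = 7*(40 + 30*5) = 7*(40 + 150) = 7*190 = 1330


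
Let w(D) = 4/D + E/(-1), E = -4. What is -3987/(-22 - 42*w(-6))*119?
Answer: 52717/18 ≈ 2928.7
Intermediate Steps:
w(D) = 4 + 4/D (w(D) = 4/D - 4/(-1) = 4/D - 4*(-1) = 4/D + 4 = 4 + 4/D)
-3987/(-22 - 42*w(-6))*119 = -3987/(-22 - 42*(4 + 4/(-6)))*119 = -3987/(-22 - 42*(4 + 4*(-⅙)))*119 = -3987/(-22 - 42*(4 - ⅔))*119 = -3987/(-22 - 42*10/3)*119 = -3987/(-22 - 140)*119 = -3987/(-162)*119 = -3987*(-1/162)*119 = (443/18)*119 = 52717/18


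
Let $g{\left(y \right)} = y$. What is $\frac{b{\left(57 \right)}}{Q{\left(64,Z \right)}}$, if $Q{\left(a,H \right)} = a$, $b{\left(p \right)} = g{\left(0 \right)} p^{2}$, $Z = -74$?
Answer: $0$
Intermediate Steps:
$b{\left(p \right)} = 0$ ($b{\left(p \right)} = 0 p^{2} = 0$)
$\frac{b{\left(57 \right)}}{Q{\left(64,Z \right)}} = \frac{0}{64} = 0 \cdot \frac{1}{64} = 0$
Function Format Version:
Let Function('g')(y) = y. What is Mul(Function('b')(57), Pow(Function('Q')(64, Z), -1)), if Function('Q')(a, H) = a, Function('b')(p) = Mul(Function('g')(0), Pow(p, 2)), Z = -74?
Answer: 0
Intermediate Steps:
Function('b')(p) = 0 (Function('b')(p) = Mul(0, Pow(p, 2)) = 0)
Mul(Function('b')(57), Pow(Function('Q')(64, Z), -1)) = Mul(0, Pow(64, -1)) = Mul(0, Rational(1, 64)) = 0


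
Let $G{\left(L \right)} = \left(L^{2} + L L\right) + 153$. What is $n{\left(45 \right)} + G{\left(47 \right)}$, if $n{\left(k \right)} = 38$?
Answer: $4609$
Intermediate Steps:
$G{\left(L \right)} = 153 + 2 L^{2}$ ($G{\left(L \right)} = \left(L^{2} + L^{2}\right) + 153 = 2 L^{2} + 153 = 153 + 2 L^{2}$)
$n{\left(45 \right)} + G{\left(47 \right)} = 38 + \left(153 + 2 \cdot 47^{2}\right) = 38 + \left(153 + 2 \cdot 2209\right) = 38 + \left(153 + 4418\right) = 38 + 4571 = 4609$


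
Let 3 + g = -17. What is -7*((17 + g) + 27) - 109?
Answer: -277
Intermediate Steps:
g = -20 (g = -3 - 17 = -20)
-7*((17 + g) + 27) - 109 = -7*((17 - 20) + 27) - 109 = -7*(-3 + 27) - 109 = -7*24 - 109 = -168 - 109 = -277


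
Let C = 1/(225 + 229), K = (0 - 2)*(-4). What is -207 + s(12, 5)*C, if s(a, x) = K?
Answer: -46985/227 ≈ -206.98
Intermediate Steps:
K = 8 (K = -2*(-4) = 8)
s(a, x) = 8
C = 1/454 ≈ 0.0022026
-207 + s(12, 5)*C = -207 + 8*(1/454) = -207 + 4/227 = -46985/227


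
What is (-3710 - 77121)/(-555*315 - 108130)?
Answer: 80831/282955 ≈ 0.28567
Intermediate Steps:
(-3710 - 77121)/(-555*315 - 108130) = -80831/(-174825 - 108130) = -80831/(-282955) = -80831*(-1/282955) = 80831/282955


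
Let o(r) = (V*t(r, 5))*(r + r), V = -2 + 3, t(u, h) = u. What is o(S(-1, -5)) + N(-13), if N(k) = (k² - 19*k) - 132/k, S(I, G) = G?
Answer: 6190/13 ≈ 476.15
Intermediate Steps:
V = 1
o(r) = 2*r² (o(r) = (1*r)*(r + r) = r*(2*r) = 2*r²)
N(k) = k² - 132/k - 19*k
o(S(-1, -5)) + N(-13) = 2*(-5)² + (-132 + (-13)²*(-19 - 13))/(-13) = 2*25 - (-132 + 169*(-32))/13 = 50 - (-132 - 5408)/13 = 50 - 1/13*(-5540) = 50 + 5540/13 = 6190/13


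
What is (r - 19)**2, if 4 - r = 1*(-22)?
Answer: 49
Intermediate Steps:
r = 26 (r = 4 - (-22) = 4 - 1*(-22) = 4 + 22 = 26)
(r - 19)**2 = (26 - 19)**2 = 7**2 = 49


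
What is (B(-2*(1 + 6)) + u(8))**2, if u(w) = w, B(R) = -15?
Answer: 49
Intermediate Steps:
(B(-2*(1 + 6)) + u(8))**2 = (-15 + 8)**2 = (-7)**2 = 49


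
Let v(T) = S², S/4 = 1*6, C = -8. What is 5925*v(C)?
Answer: 3412800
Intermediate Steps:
S = 24 (S = 4*(1*6) = 4*6 = 24)
v(T) = 576 (v(T) = 24² = 576)
5925*v(C) = 5925*576 = 3412800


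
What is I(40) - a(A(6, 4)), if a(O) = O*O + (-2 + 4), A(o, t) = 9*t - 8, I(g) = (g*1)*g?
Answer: 814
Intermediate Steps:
I(g) = g**2 (I(g) = g*g = g**2)
A(o, t) = -8 + 9*t
a(O) = 2 + O**2 (a(O) = O**2 + 2 = 2 + O**2)
I(40) - a(A(6, 4)) = 40**2 - (2 + (-8 + 9*4)**2) = 1600 - (2 + (-8 + 36)**2) = 1600 - (2 + 28**2) = 1600 - (2 + 784) = 1600 - 1*786 = 1600 - 786 = 814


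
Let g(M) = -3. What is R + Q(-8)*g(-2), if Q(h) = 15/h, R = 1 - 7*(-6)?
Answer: 389/8 ≈ 48.625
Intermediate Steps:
R = 43 (R = 1 + 42 = 43)
R + Q(-8)*g(-2) = 43 + (15/(-8))*(-3) = 43 + (15*(-⅛))*(-3) = 43 - 15/8*(-3) = 43 + 45/8 = 389/8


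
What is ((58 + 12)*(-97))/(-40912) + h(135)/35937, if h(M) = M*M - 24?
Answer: 164775257/245042424 ≈ 0.67244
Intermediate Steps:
h(M) = -24 + M² (h(M) = M² - 24 = -24 + M²)
((58 + 12)*(-97))/(-40912) + h(135)/35937 = ((58 + 12)*(-97))/(-40912) + (-24 + 135²)/35937 = (70*(-97))*(-1/40912) + (-24 + 18225)*(1/35937) = -6790*(-1/40912) + 18201*(1/35937) = 3395/20456 + 6067/11979 = 164775257/245042424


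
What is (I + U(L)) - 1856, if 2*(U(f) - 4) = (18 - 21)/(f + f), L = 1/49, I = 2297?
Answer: 1633/4 ≈ 408.25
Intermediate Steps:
L = 1/49 ≈ 0.020408
U(f) = 4 - 3/(4*f) (U(f) = 4 + ((18 - 21)/(f + f))/2 = 4 + (-3*1/(2*f))/2 = 4 + (-3/(2*f))/2 = 4 - 3/(4*f))
(I + U(L)) - 1856 = (2297 + (4 - 3/(4*1/49))) - 1856 = (2297 + (4 - ¾*49)) - 1856 = (2297 + (4 - 147/4)) - 1856 = (2297 - 131/4) - 1856 = 9057/4 - 1856 = 1633/4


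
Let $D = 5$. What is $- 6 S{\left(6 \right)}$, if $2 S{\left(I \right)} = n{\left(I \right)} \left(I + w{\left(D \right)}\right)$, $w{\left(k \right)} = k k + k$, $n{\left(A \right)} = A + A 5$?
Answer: $-3888$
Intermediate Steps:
$n{\left(A \right)} = 6 A$ ($n{\left(A \right)} = A + 5 A = 6 A$)
$w{\left(k \right)} = k + k^{2}$ ($w{\left(k \right)} = k^{2} + k = k + k^{2}$)
$S{\left(I \right)} = 3 I \left(30 + I\right)$ ($S{\left(I \right)} = \frac{6 I \left(I + 5 \left(1 + 5\right)\right)}{2} = \frac{6 I \left(I + 5 \cdot 6\right)}{2} = \frac{6 I \left(I + 30\right)}{2} = \frac{6 I \left(30 + I\right)}{2} = 3 I \left(30 + I\right)$)
$- 6 S{\left(6 \right)} = - 6 \cdot 3 \cdot 6 \left(30 + 6\right) = - 6 \cdot 3 \cdot 6 \cdot 36 = \left(-6\right) 648 = -3888$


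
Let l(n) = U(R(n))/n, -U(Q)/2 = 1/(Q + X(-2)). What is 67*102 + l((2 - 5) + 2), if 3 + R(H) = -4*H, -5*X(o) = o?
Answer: 47848/7 ≈ 6835.4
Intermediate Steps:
X(o) = -o/5
R(H) = -3 - 4*H
U(Q) = -2/(2/5 + Q) (U(Q) = -2/(Q - 1/5*(-2)) = -2/(Q + 2/5) = -2/(2/5 + Q))
l(n) = -10/(n*(-13 - 20*n)) (l(n) = (-10/(2 + 5*(-3 - 4*n)))/n = (-10/(2 + (-15 - 20*n)))/n = (-10/(-13 - 20*n))/n = -10/(n*(-13 - 20*n)))
67*102 + l((2 - 5) + 2) = 67*102 + 10/(((2 - 5) + 2)*(13 + 20*((2 - 5) + 2))) = 6834 + 10/((-3 + 2)*(13 + 20*(-3 + 2))) = 6834 + 10/(-1*(13 + 20*(-1))) = 6834 + 10*(-1)/(13 - 20) = 6834 + 10*(-1)/(-7) = 6834 + 10*(-1)*(-1/7) = 6834 + 10/7 = 47848/7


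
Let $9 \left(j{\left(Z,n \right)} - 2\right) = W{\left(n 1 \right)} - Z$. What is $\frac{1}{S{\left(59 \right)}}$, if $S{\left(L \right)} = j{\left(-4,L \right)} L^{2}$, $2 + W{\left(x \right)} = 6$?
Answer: $\frac{9}{90506} \approx 9.9441 \cdot 10^{-5}$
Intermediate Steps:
$W{\left(x \right)} = 4$ ($W{\left(x \right)} = -2 + 6 = 4$)
$j{\left(Z,n \right)} = \frac{22}{9} - \frac{Z}{9}$ ($j{\left(Z,n \right)} = 2 + \frac{4 - Z}{9} = 2 - \left(- \frac{4}{9} + \frac{Z}{9}\right) = \frac{22}{9} - \frac{Z}{9}$)
$S{\left(L \right)} = \frac{26 L^{2}}{9}$ ($S{\left(L \right)} = \left(\frac{22}{9} - - \frac{4}{9}\right) L^{2} = \left(\frac{22}{9} + \frac{4}{9}\right) L^{2} = \frac{26 L^{2}}{9}$)
$\frac{1}{S{\left(59 \right)}} = \frac{1}{\frac{26}{9} \cdot 59^{2}} = \frac{1}{\frac{26}{9} \cdot 3481} = \frac{1}{\frac{90506}{9}} = \frac{9}{90506}$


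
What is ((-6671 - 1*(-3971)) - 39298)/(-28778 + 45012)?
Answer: -20999/8117 ≈ -2.5870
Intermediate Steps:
((-6671 - 1*(-3971)) - 39298)/(-28778 + 45012) = ((-6671 + 3971) - 39298)/16234 = (-2700 - 39298)*(1/16234) = -41998*1/16234 = -20999/8117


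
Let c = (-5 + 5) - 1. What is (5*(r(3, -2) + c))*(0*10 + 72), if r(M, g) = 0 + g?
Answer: -1080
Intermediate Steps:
r(M, g) = g
c = -1 (c = 0 - 1 = -1)
(5*(r(3, -2) + c))*(0*10 + 72) = (5*(-2 - 1))*(0*10 + 72) = (5*(-3))*(0 + 72) = -15*72 = -1080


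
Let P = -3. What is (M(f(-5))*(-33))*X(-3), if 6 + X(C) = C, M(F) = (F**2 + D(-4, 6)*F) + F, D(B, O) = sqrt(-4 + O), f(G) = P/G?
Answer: 7128/25 + 891*sqrt(2)/5 ≈ 537.13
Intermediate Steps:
f(G) = -3/G
M(F) = F + F**2 + F*sqrt(2) (M(F) = (F**2 + sqrt(-4 + 6)*F) + F = (F**2 + sqrt(2)*F) + F = (F**2 + F*sqrt(2)) + F = F + F**2 + F*sqrt(2))
X(C) = -6 + C
(M(f(-5))*(-33))*X(-3) = (((-3/(-5))*(1 - 3/(-5) + sqrt(2)))*(-33))*(-6 - 3) = (((-3*(-1/5))*(1 - 3*(-1/5) + sqrt(2)))*(-33))*(-9) = ((3*(1 + 3/5 + sqrt(2))/5)*(-33))*(-9) = ((3*(8/5 + sqrt(2))/5)*(-33))*(-9) = ((24/25 + 3*sqrt(2)/5)*(-33))*(-9) = (-792/25 - 99*sqrt(2)/5)*(-9) = 7128/25 + 891*sqrt(2)/5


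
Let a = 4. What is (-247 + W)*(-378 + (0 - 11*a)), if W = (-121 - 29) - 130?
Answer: 222394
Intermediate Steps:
W = -280 (W = -150 - 130 = -280)
(-247 + W)*(-378 + (0 - 11*a)) = (-247 - 280)*(-378 + (0 - 11*4)) = -527*(-378 + (0 - 44)) = -527*(-378 - 44) = -527*(-422) = 222394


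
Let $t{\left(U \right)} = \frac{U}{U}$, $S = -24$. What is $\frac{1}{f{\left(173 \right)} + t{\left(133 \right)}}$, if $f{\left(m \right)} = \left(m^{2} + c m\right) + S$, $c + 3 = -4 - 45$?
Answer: $\frac{1}{20910} \approx 4.7824 \cdot 10^{-5}$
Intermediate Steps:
$t{\left(U \right)} = 1$
$c = -52$ ($c = -3 - 49 = -52$)
$f{\left(m \right)} = -24 + m^{2} - 52 m$ ($f{\left(m \right)} = \left(m^{2} - 52 m\right) - 24 = -24 + m^{2} - 52 m$)
$\frac{1}{f{\left(173 \right)} + t{\left(133 \right)}} = \frac{1}{\left(-24 + 173^{2} - 8996\right) + 1} = \frac{1}{\left(-24 + 29929 - 8996\right) + 1} = \frac{1}{20909 + 1} = \frac{1}{20910}$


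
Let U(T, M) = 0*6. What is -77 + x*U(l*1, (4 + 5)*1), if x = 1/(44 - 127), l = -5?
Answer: -77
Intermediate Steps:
x = -1/83 (x = 1/(-83) = -1/83 ≈ -0.012048)
U(T, M) = 0
-77 + x*U(l*1, (4 + 5)*1) = -77 - 1/83*0 = -77 + 0 = -77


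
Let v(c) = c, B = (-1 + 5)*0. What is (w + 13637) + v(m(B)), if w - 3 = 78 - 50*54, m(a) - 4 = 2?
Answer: 11024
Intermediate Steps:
B = 0 (B = 4*0 = 0)
m(a) = 6 (m(a) = 4 + 2 = 6)
w = -2619 (w = 3 + (78 - 50*54) = 3 + (78 - 2700) = 3 - 2622 = -2619)
(w + 13637) + v(m(B)) = (-2619 + 13637) + 6 = 11018 + 6 = 11024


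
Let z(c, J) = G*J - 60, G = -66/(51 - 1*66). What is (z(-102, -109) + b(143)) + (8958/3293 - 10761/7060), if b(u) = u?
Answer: -9192579321/23248580 ≈ -395.40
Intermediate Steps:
G = 22/5 (G = -66/(51 - 66) = -66/(-15) = -66*(-1/15) = 22/5 ≈ 4.4000)
z(c, J) = -60 + 22*J/5 (z(c, J) = 22*J/5 - 60 = -60 + 22*J/5)
(z(-102, -109) + b(143)) + (8958/3293 - 10761/7060) = ((-60 + (22/5)*(-109)) + 143) + (8958/3293 - 10761/7060) = ((-60 - 2398/5) + 143) + (8958*(1/3293) - 10761*1/7060) = (-2698/5 + 143) + (8958/3293 - 10761/7060) = -1983/5 + 27807507/23248580 = -9192579321/23248580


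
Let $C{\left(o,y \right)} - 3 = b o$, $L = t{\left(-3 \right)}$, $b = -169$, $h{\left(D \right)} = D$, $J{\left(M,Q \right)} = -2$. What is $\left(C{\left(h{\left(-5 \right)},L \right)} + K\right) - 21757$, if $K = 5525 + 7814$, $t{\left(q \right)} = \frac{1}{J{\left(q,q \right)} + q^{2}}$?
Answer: $-7570$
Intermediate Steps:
$t{\left(q \right)} = \frac{1}{-2 + q^{2}}$
$L = \frac{1}{7}$ ($L = \frac{1}{-2 + \left(-3\right)^{2}} = \frac{1}{-2 + 9} = \frac{1}{7} \approx 0.14286$)
$K = 13339$
$C{\left(o,y \right)} = 3 - 169 o$
$\left(C{\left(h{\left(-5 \right)},L \right)} + K\right) - 21757 = \left(\left(3 - -845\right) + 13339\right) - 21757 = \left(\left(3 + 845\right) + 13339\right) - 21757 = \left(848 + 13339\right) - 21757 = 14187 - 21757 = -7570$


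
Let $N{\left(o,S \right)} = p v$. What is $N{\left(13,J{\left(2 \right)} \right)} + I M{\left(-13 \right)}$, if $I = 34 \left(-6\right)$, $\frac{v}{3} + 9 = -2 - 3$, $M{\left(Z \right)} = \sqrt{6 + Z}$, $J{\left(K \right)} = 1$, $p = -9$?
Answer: $378 - 204 i \sqrt{7} \approx 378.0 - 539.73 i$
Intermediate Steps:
$v = -42$ ($v = -27 + 3 \left(-2 - 3\right) = -27 + 3 \left(-5\right) = -27 - 15 = -42$)
$I = -204$
$N{\left(o,S \right)} = 378$ ($N{\left(o,S \right)} = \left(-9\right) \left(-42\right) = 378$)
$N{\left(13,J{\left(2 \right)} \right)} + I M{\left(-13 \right)} = 378 - 204 \sqrt{6 - 13} = 378 - 204 \sqrt{-7} = 378 - 204 i \sqrt{7}$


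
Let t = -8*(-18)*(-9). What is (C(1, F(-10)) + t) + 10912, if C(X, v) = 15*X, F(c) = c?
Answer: 9631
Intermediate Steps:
t = -1296 (t = 144*(-9) = -1296)
(C(1, F(-10)) + t) + 10912 = (15*1 - 1296) + 10912 = (15 - 1296) + 10912 = -1281 + 10912 = 9631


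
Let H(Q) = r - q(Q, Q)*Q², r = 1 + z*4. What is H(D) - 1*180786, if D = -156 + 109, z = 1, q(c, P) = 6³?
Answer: -657925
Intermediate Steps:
q(c, P) = 216
r = 5 (r = 1 + 1*4 = 1 + 4 = 5)
D = -47
H(Q) = 5 - 216*Q²
H(D) - 1*180786 = (5 - 216*(-47)²) - 1*180786 = (5 - 216*2209) - 180786 = (5 - 477144) - 180786 = -477139 - 180786 = -657925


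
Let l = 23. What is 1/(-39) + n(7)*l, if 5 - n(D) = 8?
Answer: -2692/39 ≈ -69.026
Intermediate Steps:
n(D) = -3 (n(D) = 5 - 1*8 = 5 - 8 = -3)
1/(-39) + n(7)*l = 1/(-39) - 3*23 = -1/39 - 69 = -2692/39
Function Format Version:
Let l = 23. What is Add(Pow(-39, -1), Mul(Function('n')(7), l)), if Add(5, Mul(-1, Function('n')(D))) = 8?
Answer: Rational(-2692, 39) ≈ -69.026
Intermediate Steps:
Function('n')(D) = -3 (Function('n')(D) = Add(5, Mul(-1, 8)) = Add(5, -8) = -3)
Add(Pow(-39, -1), Mul(Function('n')(7), l)) = Add(Pow(-39, -1), Mul(-3, 23)) = Add(Rational(-1, 39), -69) = Rational(-2692, 39)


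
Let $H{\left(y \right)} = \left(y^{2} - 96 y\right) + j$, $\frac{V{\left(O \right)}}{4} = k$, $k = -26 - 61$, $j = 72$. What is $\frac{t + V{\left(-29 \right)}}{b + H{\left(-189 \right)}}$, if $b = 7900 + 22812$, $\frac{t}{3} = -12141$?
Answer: $- \frac{36771}{84649} \approx -0.43439$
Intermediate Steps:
$k = -87$
$V{\left(O \right)} = -348$ ($V{\left(O \right)} = 4 \left(-87\right) = -348$)
$t = -36423$ ($t = 3 \left(-12141\right) = -36423$)
$H{\left(y \right)} = 72 + y^{2} - 96 y$ ($H{\left(y \right)} = \left(y^{2} - 96 y\right) + 72 = 72 + y^{2} - 96 y$)
$b = 30712$
$\frac{t + V{\left(-29 \right)}}{b + H{\left(-189 \right)}} = \frac{-36423 - 348}{30712 + \left(72 + \left(-189\right)^{2} - -18144\right)} = - \frac{36771}{30712 + \left(72 + 35721 + 18144\right)} = - \frac{36771}{30712 + 53937} = - \frac{36771}{84649}$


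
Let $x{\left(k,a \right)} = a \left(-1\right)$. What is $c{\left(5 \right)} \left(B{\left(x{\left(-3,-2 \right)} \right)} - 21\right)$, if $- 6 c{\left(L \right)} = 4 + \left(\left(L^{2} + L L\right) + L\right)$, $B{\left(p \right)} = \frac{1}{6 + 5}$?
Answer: $\frac{6785}{33} \approx 205.61$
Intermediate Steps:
$x{\left(k,a \right)} = - a$
$B{\left(p \right)} = \frac{1}{11}$
$c{\left(L \right)} = - \frac{2}{3} - \frac{L^{2}}{3} - \frac{L}{6}$ ($c{\left(L \right)} = - \frac{4 + \left(\left(L^{2} + L L\right) + L\right)}{6} = - \frac{4 + \left(\left(L^{2} + L^{2}\right) + L\right)}{6} = - \frac{4 + \left(2 L^{2} + L\right)}{6} = - \frac{4 + \left(L + 2 L^{2}\right)}{6} = - \frac{4 + L + 2 L^{2}}{6} = - \frac{2}{3} - \frac{L^{2}}{3} - \frac{L}{6}$)
$c{\left(5 \right)} \left(B{\left(x{\left(-3,-2 \right)} \right)} - 21\right) = \left(- \frac{2}{3} - \frac{5^{2}}{3} - \frac{5}{6}\right) \left(\frac{1}{11} - 21\right) = \left(- \frac{2}{3} - \frac{25}{3} - \frac{5}{6}\right) \left(- \frac{230}{11}\right) = \left(- \frac{59}{6}\right) \left(- \frac{230}{11}\right) = \frac{6785}{33}$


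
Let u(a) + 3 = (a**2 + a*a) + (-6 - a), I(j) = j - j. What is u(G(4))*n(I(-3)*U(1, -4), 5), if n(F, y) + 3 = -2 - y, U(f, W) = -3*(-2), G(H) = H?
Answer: -190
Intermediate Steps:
I(j) = 0
U(f, W) = 6
n(F, y) = -5 - y (n(F, y) = -3 + (-2 - y) = -5 - y)
u(a) = -9 - a + 2*a**2 (u(a) = -3 + ((a**2 + a*a) + (-6 - a)) = -3 + ((a**2 + a**2) + (-6 - a)) = -3 + (2*a**2 + (-6 - a)) = -3 + (-6 - a + 2*a**2) = -9 - a + 2*a**2)
u(G(4))*n(I(-3)*U(1, -4), 5) = (-9 - 1*4 + 2*4**2)*(-5 - 1*5) = (-9 - 4 + 2*16)*(-5 - 5) = (-9 - 4 + 32)*(-10) = 19*(-10) = -190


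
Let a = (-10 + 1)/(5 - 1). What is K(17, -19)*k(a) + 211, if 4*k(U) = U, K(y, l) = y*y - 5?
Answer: 205/4 ≈ 51.250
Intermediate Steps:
K(y, l) = -5 + y² (K(y, l) = y² - 5 = -5 + y²)
a = -9/4 ≈ -2.2500
k(U) = U/4
K(17, -19)*k(a) + 211 = (-5 + 17²)*((¼)*(-9/4)) + 211 = (-5 + 289)*(-9/16) + 211 = 284*(-9/16) + 211 = -639/4 + 211 = 205/4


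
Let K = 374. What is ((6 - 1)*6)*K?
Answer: 11220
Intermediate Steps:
((6 - 1)*6)*K = ((6 - 1)*6)*374 = (5*6)*374 = 30*374 = 11220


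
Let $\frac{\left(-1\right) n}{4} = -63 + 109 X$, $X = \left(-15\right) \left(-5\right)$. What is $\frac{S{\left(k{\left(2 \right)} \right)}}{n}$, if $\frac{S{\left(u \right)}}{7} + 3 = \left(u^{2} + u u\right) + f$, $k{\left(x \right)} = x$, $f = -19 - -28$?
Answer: $- \frac{49}{16224} \approx -0.0030202$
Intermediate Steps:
$f = 9$ ($f = -19 + 28 = 9$)
$X = 75$
$S{\left(u \right)} = 42 + 14 u^{2}$ ($S{\left(u \right)} = -21 + 7 \left(\left(u^{2} + u u\right) + 9\right) = -21 + 7 \left(\left(u^{2} + u^{2}\right) + 9\right) = -21 + 7 \left(2 u^{2} + 9\right) = -21 + 7 \left(9 + 2 u^{2}\right) = -21 + \left(63 + 14 u^{2}\right) = 42 + 14 u^{2}$)
$n = -32448$ ($n = - 4 \left(-63 + 109 \cdot 75\right) = - 4 \left(-63 + 8175\right) = \left(-4\right) 8112 = -32448$)
$\frac{S{\left(k{\left(2 \right)} \right)}}{n} = \frac{42 + 14 \cdot 2^{2}}{-32448} = \left(42 + 14 \cdot 4\right) \left(- \frac{1}{32448}\right) = \left(42 + 56\right) \left(- \frac{1}{32448}\right) = 98 \left(- \frac{1}{32448}\right) = - \frac{49}{16224}$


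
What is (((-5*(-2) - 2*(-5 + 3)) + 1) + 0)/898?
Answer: 15/898 ≈ 0.016704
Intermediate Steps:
(((-5*(-2) - 2*(-5 + 3)) + 1) + 0)/898 = (((10 - 2*(-2)) + 1) + 0)/898 = (((10 + 4) + 1) + 0)/898 = ((14 + 1) + 0)/898 = (15 + 0)/898 = (1/898)*15 = 15/898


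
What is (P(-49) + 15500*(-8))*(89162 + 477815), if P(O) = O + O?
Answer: -70360711746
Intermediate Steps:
P(O) = 2*O
(P(-49) + 15500*(-8))*(89162 + 477815) = (2*(-49) + 15500*(-8))*(89162 + 477815) = (-98 - 124000)*566977 = -124098*566977 = -70360711746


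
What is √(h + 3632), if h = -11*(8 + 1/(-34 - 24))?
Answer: √11922654/58 ≈ 59.533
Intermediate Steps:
h = -5093/58 (h = -11*(8 + 1/(-58)) = -11*(8 - 1/58) = -11*463/58 = -5093/58 ≈ -87.810)
√(h + 3632) = √(-5093/58 + 3632) = √(205563/58) = √11922654/58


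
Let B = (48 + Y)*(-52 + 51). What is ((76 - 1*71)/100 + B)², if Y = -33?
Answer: 89401/400 ≈ 223.50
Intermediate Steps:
B = -15 (B = (48 - 33)*(-52 + 51) = 15*(-1) = -15)
((76 - 1*71)/100 + B)² = ((76 - 1*71)/100 - 15)² = ((76 - 71)*(1/100) - 15)² = (5*(1/100) - 15)² = (1/20 - 15)² = (-299/20)² = 89401/400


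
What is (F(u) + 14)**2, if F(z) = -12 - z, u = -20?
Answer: 484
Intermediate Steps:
(F(u) + 14)**2 = ((-12 - 1*(-20)) + 14)**2 = ((-12 + 20) + 14)**2 = (8 + 14)**2 = 22**2 = 484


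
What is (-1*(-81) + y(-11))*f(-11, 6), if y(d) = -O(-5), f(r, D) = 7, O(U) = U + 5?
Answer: 567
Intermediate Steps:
O(U) = 5 + U
y(d) = 0 (y(d) = -(5 - 5) = -1*0 = 0)
(-1*(-81) + y(-11))*f(-11, 6) = (-1*(-81) + 0)*7 = (81 + 0)*7 = 81*7 = 567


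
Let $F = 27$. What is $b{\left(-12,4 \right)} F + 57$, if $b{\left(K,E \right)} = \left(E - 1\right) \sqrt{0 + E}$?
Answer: $219$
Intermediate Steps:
$b{\left(K,E \right)} = \sqrt{E} \left(-1 + E\right)$ ($b{\left(K,E \right)} = \left(-1 + E\right) \sqrt{E} = \sqrt{E} \left(-1 + E\right)$)
$b{\left(-12,4 \right)} F + 57 = \sqrt{4} \left(-1 + 4\right) 27 + 57 = 2 \cdot 3 \cdot 27 + 57 = 6 \cdot 27 + 57 = 162 + 57 = 219$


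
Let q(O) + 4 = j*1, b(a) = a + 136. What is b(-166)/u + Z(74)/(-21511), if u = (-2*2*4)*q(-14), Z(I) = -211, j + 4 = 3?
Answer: -62845/172088 ≈ -0.36519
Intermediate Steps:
j = -1 (j = -4 + 3 = -1)
b(a) = 136 + a
q(O) = -5 (q(O) = -4 - 1*1 = -4 - 1 = -5)
u = 80 (u = (-2*2*4)*(-5) = -4*4*(-5) = -16*(-5) = 80)
b(-166)/u + Z(74)/(-21511) = (136 - 166)/80 - 211/(-21511) = -30*1/80 - 211*(-1/21511) = -3/8 + 211/21511 = -62845/172088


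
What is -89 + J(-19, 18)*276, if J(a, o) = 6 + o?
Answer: 6535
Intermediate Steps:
-89 + J(-19, 18)*276 = -89 + (6 + 18)*276 = -89 + 24*276 = -89 + 6624 = 6535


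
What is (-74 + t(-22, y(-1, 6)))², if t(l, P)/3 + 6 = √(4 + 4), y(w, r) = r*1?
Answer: 8536 - 1104*√2 ≈ 6974.7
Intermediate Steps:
y(w, r) = r
t(l, P) = -18 + 6*√2 (t(l, P) = -18 + 3*√(4 + 4) = -18 + 3*√8 = -18 + 3*(2*√2) = -18 + 6*√2)
(-74 + t(-22, y(-1, 6)))² = (-74 + (-18 + 6*√2))² = (-92 + 6*√2)²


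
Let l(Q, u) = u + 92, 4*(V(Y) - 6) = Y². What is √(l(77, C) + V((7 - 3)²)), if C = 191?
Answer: √353 ≈ 18.788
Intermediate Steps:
V(Y) = 6 + Y²/4
l(Q, u) = 92 + u
√(l(77, C) + V((7 - 3)²)) = √((92 + 191) + (6 + ((7 - 3)²)²/4)) = √(283 + (6 + (4²)²/4)) = √(283 + (6 + (¼)*16²)) = √(283 + (6 + (¼)*256)) = √(283 + (6 + 64)) = √(283 + 70) = √353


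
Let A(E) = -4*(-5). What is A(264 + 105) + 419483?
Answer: 419503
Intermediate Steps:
A(E) = 20
A(264 + 105) + 419483 = 20 + 419483 = 419503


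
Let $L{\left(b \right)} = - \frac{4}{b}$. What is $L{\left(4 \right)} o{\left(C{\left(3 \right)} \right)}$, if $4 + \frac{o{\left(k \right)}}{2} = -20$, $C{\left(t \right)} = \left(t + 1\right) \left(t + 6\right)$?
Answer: $48$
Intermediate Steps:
$C{\left(t \right)} = \left(1 + t\right) \left(6 + t\right)$
$o{\left(k \right)} = -48$ ($o{\left(k \right)} = -8 + 2 \left(-20\right) = -8 - 40 = -48$)
$L{\left(4 \right)} o{\left(C{\left(3 \right)} \right)} = - \frac{4}{4} \left(-48\right) = \left(-4\right) \frac{1}{4} \left(-48\right) = \left(-1\right) \left(-48\right) = 48$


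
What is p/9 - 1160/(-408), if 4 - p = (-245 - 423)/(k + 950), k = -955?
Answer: -2947/255 ≈ -11.557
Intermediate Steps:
p = -648/5 (p = 4 - (-245 - 423)/(-955 + 950) = 4 - (-668)/(-5) = 4 - (-668)*(-1)/5 = 4 - 1*668/5 = 4 - 668/5 = -648/5 ≈ -129.60)
p/9 - 1160/(-408) = -648/5/9 - 1160/(-408) = -648/5*⅑ - 1160*(-1/408) = -72/5 + 145/51 = -2947/255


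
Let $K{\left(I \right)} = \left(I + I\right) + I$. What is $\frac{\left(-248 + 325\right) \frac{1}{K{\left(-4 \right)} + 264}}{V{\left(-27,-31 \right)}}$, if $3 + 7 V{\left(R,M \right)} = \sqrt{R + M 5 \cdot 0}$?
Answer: $- \frac{77}{432} - \frac{77 i \sqrt{3}}{432} \approx -0.17824 - 0.30872 i$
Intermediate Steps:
$V{\left(R,M \right)} = - \frac{3}{7} + \frac{\sqrt{R}}{7}$ ($V{\left(R,M \right)} = - \frac{3}{7} + \frac{\sqrt{R + M 5 \cdot 0}}{7} = - \frac{3}{7} + \frac{\sqrt{R + 5 M 0}}{7} = - \frac{3}{7} + \frac{\sqrt{R + 0}}{7} = - \frac{3}{7} + \frac{\sqrt{R}}{7}$)
$K{\left(I \right)} = 3 I$ ($K{\left(I \right)} = 2 I + I = 3 I$)
$\frac{\left(-248 + 325\right) \frac{1}{K{\left(-4 \right)} + 264}}{V{\left(-27,-31 \right)}} = \frac{\left(-248 + 325\right) \frac{1}{3 \left(-4\right) + 264}}{- \frac{3}{7} + \frac{\sqrt{-27}}{7}} = \frac{77 \frac{1}{-12 + 264}}{- \frac{3}{7} + \frac{3 i \sqrt{3}}{7}} = \frac{77 \cdot \frac{1}{252}}{- \frac{3}{7} + \frac{3 i \sqrt{3}}{7}} = \frac{11}{36 \left(- \frac{3}{7} + \frac{3 i \sqrt{3}}{7}\right)}$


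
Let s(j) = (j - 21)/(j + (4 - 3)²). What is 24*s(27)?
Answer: 36/7 ≈ 5.1429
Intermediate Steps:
s(j) = (-21 + j)/(1 + j) (s(j) = (-21 + j)/(j + 1²) = (-21 + j)/(j + 1) = (-21 + j)/(1 + j))
24*s(27) = 24*((-21 + 27)/(1 + 27)) = 24*(6/28) = 24*((1/28)*6) = 24*(3/14) = 36/7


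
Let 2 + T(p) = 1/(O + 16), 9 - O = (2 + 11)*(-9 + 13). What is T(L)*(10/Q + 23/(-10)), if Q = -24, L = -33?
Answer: 1793/324 ≈ 5.5340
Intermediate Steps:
O = -43 (O = 9 - (2 + 11)*(-9 + 13) = 9 - 13*4 = 9 - 1*52 = 9 - 52 = -43)
T(p) = -55/27 (T(p) = -2 + 1/(-43 + 16) = -2 + 1/(-27) = -2 - 1/27 = -55/27)
T(L)*(10/Q + 23/(-10)) = -55*(10/(-24) + 23/(-10))/27 = -55*(10*(-1/24) + 23*(-1/10))/27 = -55*(-5/12 - 23/10)/27 = -55/27*(-163/60) = 1793/324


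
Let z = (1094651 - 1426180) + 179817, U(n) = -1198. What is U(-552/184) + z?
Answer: -152910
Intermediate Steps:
z = -151712 (z = -331529 + 179817 = -151712)
U(-552/184) + z = -1198 - 151712 = -152910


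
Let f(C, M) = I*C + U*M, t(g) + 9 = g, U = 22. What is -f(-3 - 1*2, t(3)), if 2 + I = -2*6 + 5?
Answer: 87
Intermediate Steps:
t(g) = -9 + g
I = -9 (I = -2 + (-2*6 + 5) = -2 + (-12 + 5) = -2 - 7 = -9)
f(C, M) = -9*C + 22*M
-f(-3 - 1*2, t(3)) = -(-9*(-3 - 1*2) + 22*(-9 + 3)) = -(-9*(-3 - 2) + 22*(-6)) = -(-9*(-5) - 132) = -(45 - 132) = -1*(-87) = 87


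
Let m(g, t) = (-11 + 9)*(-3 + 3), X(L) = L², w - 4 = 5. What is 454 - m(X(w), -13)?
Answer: 454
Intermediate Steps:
w = 9 (w = 4 + 5 = 9)
m(g, t) = 0 (m(g, t) = -2*0 = 0)
454 - m(X(w), -13) = 454 - 1*0 = 454 + 0 = 454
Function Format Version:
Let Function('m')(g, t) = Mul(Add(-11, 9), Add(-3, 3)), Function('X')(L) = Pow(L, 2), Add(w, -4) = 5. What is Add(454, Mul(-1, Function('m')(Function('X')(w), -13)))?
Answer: 454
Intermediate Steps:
w = 9 (w = Add(4, 5) = 9)
Function('m')(g, t) = 0 (Function('m')(g, t) = Mul(-2, 0) = 0)
Add(454, Mul(-1, Function('m')(Function('X')(w), -13))) = Add(454, Mul(-1, 0)) = Add(454, 0) = 454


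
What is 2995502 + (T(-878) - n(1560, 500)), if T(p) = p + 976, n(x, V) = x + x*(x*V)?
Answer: -1213805960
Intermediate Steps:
n(x, V) = x + V*x² (n(x, V) = x + x*(V*x) = x + V*x²)
T(p) = 976 + p
2995502 + (T(-878) - n(1560, 500)) = 2995502 + ((976 - 878) - 1560*(1 + 500*1560)) = 2995502 + (98 - 1560*(1 + 780000)) = 2995502 + (98 - 1560*780001) = 2995502 + (98 - 1*1216801560) = 2995502 + (98 - 1216801560) = 2995502 - 1216801462 = -1213805960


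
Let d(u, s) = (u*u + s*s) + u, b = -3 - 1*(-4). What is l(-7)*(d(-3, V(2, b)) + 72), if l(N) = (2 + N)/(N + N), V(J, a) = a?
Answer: 395/14 ≈ 28.214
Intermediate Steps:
b = 1 (b = -3 + 4 = 1)
l(N) = (2 + N)/(2*N) (l(N) = (2 + N)/((2*N)) = (2 + N)*(1/(2*N)) = (2 + N)/(2*N))
d(u, s) = u + s² + u² (d(u, s) = (u² + s²) + u = (s² + u²) + u = u + s² + u²)
l(-7)*(d(-3, V(2, b)) + 72) = ((½)*(2 - 7)/(-7))*((-3 + 1² + (-3)²) + 72) = ((½)*(-⅐)*(-5))*((-3 + 1 + 9) + 72) = 5*(7 + 72)/14 = (5/14)*79 = 395/14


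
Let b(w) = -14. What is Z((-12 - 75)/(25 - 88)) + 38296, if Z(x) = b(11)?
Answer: 38282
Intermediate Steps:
Z(x) = -14
Z((-12 - 75)/(25 - 88)) + 38296 = -14 + 38296 = 38282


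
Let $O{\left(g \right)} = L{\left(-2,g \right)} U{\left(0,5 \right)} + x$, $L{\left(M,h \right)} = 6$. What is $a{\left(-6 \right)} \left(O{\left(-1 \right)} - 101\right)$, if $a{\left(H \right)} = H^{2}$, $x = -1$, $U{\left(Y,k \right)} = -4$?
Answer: $-4536$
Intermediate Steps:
$O{\left(g \right)} = -25$ ($O{\left(g \right)} = 6 \left(-4\right) - 1 = -24 - 1 = -25$)
$a{\left(-6 \right)} \left(O{\left(-1 \right)} - 101\right) = \left(-6\right)^{2} \left(-25 - 101\right) = 36 \left(-126\right) = -4536$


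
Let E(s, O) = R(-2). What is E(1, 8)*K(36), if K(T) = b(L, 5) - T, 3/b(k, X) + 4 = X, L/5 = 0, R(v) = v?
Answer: 66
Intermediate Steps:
L = 0 (L = 5*0 = 0)
b(k, X) = 3/(-4 + X)
E(s, O) = -2
K(T) = 3 - T (K(T) = 3/(-4 + 5) - T = 3/1 - T = 3*1 - T = 3 - T)
E(1, 8)*K(36) = -2*(3 - 1*36) = -2*(3 - 36) = -2*(-33) = 66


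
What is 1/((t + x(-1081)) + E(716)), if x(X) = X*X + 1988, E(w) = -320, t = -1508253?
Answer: -1/338024 ≈ -2.9584e-6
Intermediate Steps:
x(X) = 1988 + X² (x(X) = X² + 1988 = 1988 + X²)
1/((t + x(-1081)) + E(716)) = 1/((-1508253 + (1988 + (-1081)²)) - 320) = 1/((-1508253 + (1988 + 1168561)) - 320) = 1/((-1508253 + 1170549) - 320) = 1/(-337704 - 320) = 1/(-338024) = -1/338024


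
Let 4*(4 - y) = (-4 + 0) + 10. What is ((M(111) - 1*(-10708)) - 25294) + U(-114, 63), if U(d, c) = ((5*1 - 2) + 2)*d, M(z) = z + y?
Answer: -30085/2 ≈ -15043.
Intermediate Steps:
y = 5/2 (y = 4 - ((-4 + 0) + 10)/4 = 4 - (-4 + 10)/4 = 4 - 1/4*6 = 4 - 3/2 = 5/2 ≈ 2.5000)
M(z) = 5/2 + z (M(z) = z + 5/2 = 5/2 + z)
U(d, c) = 5*d (U(d, c) = ((5 - 2) + 2)*d = (3 + 2)*d = 5*d)
((M(111) - 1*(-10708)) - 25294) + U(-114, 63) = (((5/2 + 111) - 1*(-10708)) - 25294) + 5*(-114) = ((227/2 + 10708) - 25294) - 570 = (21643/2 - 25294) - 570 = -28945/2 - 570 = -30085/2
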